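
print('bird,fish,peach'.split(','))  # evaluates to ['bird', 'fish', 'peach']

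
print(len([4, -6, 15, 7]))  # 4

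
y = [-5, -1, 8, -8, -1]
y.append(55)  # [-5, -1, 8, -8, -1, 55]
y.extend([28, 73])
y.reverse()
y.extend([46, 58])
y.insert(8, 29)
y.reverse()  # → [58, 46, 29, -5, -1, 8, -8, -1, 55, 28, 73]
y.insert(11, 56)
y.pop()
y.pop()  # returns 73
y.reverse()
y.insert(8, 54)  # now [28, 55, -1, -8, 8, -1, -5, 29, 54, 46, 58]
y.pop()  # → 58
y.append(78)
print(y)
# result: [28, 55, -1, -8, 8, -1, -5, 29, 54, 46, 78]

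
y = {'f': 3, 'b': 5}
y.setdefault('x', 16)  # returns 16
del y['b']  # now {'f': 3, 'x': 16}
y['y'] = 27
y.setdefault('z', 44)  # 44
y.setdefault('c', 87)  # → 87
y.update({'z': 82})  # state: {'f': 3, 'x': 16, 'y': 27, 'z': 82, 'c': 87}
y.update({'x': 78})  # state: {'f': 3, 'x': 78, 'y': 27, 'z': 82, 'c': 87}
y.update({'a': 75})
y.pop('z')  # 82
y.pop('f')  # 3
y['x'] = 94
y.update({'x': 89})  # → {'x': 89, 'y': 27, 'c': 87, 'a': 75}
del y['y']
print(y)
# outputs {'x': 89, 'c': 87, 'a': 75}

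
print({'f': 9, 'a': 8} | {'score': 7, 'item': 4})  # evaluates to {'f': 9, 'a': 8, 'score': 7, 'item': 4}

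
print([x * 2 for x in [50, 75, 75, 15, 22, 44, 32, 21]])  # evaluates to [100, 150, 150, 30, 44, 88, 64, 42]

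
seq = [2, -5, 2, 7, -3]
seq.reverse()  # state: [-3, 7, 2, -5, 2]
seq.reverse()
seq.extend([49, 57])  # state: [2, -5, 2, 7, -3, 49, 57]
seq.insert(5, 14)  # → [2, -5, 2, 7, -3, 14, 49, 57]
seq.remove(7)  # [2, -5, 2, -3, 14, 49, 57]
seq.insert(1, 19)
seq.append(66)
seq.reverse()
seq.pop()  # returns 2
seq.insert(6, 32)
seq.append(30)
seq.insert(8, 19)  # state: [66, 57, 49, 14, -3, 2, 32, -5, 19, 19, 30]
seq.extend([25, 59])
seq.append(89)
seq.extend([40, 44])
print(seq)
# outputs [66, 57, 49, 14, -3, 2, 32, -5, 19, 19, 30, 25, 59, 89, 40, 44]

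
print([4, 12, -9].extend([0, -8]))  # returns None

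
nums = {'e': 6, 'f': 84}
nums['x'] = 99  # {'e': 6, 'f': 84, 'x': 99}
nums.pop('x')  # 99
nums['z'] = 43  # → {'e': 6, 'f': 84, 'z': 43}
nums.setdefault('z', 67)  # 43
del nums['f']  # {'e': 6, 'z': 43}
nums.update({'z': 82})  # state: {'e': 6, 'z': 82}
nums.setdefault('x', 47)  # 47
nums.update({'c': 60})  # {'e': 6, 'z': 82, 'x': 47, 'c': 60}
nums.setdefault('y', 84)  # 84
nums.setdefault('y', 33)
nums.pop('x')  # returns 47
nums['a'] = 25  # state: {'e': 6, 'z': 82, 'c': 60, 'y': 84, 'a': 25}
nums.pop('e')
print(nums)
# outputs {'z': 82, 'c': 60, 'y': 84, 'a': 25}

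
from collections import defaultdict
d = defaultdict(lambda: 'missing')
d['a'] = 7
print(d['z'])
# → missing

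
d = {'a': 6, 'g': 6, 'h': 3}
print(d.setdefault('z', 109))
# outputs 109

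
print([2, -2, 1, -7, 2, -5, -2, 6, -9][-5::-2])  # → [2, 1, 2]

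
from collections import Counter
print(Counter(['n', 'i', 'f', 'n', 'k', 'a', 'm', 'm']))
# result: Counter({'n': 2, 'm': 2, 'i': 1, 'f': 1, 'k': 1, 'a': 1})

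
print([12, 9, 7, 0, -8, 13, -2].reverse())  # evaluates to None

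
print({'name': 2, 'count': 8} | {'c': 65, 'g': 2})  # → {'name': 2, 'count': 8, 'c': 65, 'g': 2}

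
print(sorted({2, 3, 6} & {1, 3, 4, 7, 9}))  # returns [3]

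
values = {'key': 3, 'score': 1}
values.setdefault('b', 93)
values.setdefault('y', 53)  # 53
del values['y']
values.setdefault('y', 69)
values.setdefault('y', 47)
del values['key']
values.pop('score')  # 1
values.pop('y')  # 69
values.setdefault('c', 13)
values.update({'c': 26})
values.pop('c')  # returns 26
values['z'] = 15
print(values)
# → {'b': 93, 'z': 15}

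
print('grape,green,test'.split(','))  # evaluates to ['grape', 'green', 'test']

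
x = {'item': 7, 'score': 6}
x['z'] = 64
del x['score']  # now {'item': 7, 'z': 64}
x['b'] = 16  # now {'item': 7, 'z': 64, 'b': 16}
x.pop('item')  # 7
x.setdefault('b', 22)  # 16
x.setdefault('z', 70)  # 64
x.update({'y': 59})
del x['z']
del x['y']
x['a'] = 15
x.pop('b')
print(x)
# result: {'a': 15}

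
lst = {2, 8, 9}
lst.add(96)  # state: {2, 8, 9, 96}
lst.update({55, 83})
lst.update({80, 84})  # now {2, 8, 9, 55, 80, 83, 84, 96}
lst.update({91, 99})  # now {2, 8, 9, 55, 80, 83, 84, 91, 96, 99}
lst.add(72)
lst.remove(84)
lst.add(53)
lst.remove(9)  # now {2, 8, 53, 55, 72, 80, 83, 91, 96, 99}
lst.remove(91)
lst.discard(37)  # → {2, 8, 53, 55, 72, 80, 83, 96, 99}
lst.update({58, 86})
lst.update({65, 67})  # {2, 8, 53, 55, 58, 65, 67, 72, 80, 83, 86, 96, 99}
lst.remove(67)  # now {2, 8, 53, 55, 58, 65, 72, 80, 83, 86, 96, 99}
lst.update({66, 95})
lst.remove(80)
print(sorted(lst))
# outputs [2, 8, 53, 55, 58, 65, 66, 72, 83, 86, 95, 96, 99]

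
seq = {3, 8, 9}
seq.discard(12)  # {3, 8, 9}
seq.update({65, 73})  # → {3, 8, 9, 65, 73}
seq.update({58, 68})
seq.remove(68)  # {3, 8, 9, 58, 65, 73}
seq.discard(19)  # {3, 8, 9, 58, 65, 73}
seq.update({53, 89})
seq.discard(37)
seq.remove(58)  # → {3, 8, 9, 53, 65, 73, 89}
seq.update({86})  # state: {3, 8, 9, 53, 65, 73, 86, 89}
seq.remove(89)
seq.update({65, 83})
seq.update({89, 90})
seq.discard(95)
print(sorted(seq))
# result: [3, 8, 9, 53, 65, 73, 83, 86, 89, 90]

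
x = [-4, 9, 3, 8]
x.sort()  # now [-4, 3, 8, 9]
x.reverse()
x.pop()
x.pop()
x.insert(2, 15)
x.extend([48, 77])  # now [9, 8, 15, 48, 77]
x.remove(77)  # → [9, 8, 15, 48]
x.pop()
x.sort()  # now [8, 9, 15]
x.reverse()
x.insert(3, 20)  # [15, 9, 8, 20]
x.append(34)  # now [15, 9, 8, 20, 34]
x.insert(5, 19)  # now [15, 9, 8, 20, 34, 19]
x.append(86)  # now [15, 9, 8, 20, 34, 19, 86]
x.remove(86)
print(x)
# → [15, 9, 8, 20, 34, 19]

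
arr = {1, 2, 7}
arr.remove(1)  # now {2, 7}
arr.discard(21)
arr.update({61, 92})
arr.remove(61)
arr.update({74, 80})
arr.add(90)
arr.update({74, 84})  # {2, 7, 74, 80, 84, 90, 92}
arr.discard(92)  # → {2, 7, 74, 80, 84, 90}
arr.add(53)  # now {2, 7, 53, 74, 80, 84, 90}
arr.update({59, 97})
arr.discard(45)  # {2, 7, 53, 59, 74, 80, 84, 90, 97}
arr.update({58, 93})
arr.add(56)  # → {2, 7, 53, 56, 58, 59, 74, 80, 84, 90, 93, 97}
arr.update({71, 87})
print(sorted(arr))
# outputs [2, 7, 53, 56, 58, 59, 71, 74, 80, 84, 87, 90, 93, 97]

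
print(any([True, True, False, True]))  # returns True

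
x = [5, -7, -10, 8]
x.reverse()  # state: [8, -10, -7, 5]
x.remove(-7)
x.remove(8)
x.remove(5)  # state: [-10]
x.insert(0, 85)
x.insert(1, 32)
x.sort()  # [-10, 32, 85]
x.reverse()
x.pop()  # -10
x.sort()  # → [32, 85]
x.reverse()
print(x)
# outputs [85, 32]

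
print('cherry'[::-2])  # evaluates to yrh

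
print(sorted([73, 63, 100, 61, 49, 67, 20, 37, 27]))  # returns [20, 27, 37, 49, 61, 63, 67, 73, 100]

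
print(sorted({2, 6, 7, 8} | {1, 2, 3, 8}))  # [1, 2, 3, 6, 7, 8]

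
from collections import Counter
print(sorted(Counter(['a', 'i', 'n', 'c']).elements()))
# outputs ['a', 'c', 'i', 'n']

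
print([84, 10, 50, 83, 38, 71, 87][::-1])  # [87, 71, 38, 83, 50, 10, 84]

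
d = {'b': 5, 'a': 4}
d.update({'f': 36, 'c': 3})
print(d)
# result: {'b': 5, 'a': 4, 'f': 36, 'c': 3}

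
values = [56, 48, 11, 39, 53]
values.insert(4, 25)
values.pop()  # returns 53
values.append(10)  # [56, 48, 11, 39, 25, 10]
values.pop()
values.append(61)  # [56, 48, 11, 39, 25, 61]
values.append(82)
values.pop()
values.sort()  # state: [11, 25, 39, 48, 56, 61]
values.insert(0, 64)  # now [64, 11, 25, 39, 48, 56, 61]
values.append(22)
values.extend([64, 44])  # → [64, 11, 25, 39, 48, 56, 61, 22, 64, 44]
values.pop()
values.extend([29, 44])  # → [64, 11, 25, 39, 48, 56, 61, 22, 64, 29, 44]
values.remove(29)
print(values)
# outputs [64, 11, 25, 39, 48, 56, 61, 22, 64, 44]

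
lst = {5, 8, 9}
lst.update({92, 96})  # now {5, 8, 9, 92, 96}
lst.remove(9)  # {5, 8, 92, 96}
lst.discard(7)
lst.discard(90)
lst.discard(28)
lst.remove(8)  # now {5, 92, 96}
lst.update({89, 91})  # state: {5, 89, 91, 92, 96}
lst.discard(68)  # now {5, 89, 91, 92, 96}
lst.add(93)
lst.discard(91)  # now {5, 89, 92, 93, 96}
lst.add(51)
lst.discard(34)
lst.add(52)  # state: {5, 51, 52, 89, 92, 93, 96}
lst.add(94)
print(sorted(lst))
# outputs [5, 51, 52, 89, 92, 93, 94, 96]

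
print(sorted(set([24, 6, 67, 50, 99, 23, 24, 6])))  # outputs [6, 23, 24, 50, 67, 99]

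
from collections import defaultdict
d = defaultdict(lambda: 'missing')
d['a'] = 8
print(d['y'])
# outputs missing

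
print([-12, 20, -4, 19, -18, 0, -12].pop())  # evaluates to -12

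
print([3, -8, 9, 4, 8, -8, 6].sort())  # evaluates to None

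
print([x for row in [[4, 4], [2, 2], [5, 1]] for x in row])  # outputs [4, 4, 2, 2, 5, 1]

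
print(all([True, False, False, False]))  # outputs False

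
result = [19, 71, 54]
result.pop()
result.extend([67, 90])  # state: [19, 71, 67, 90]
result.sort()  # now [19, 67, 71, 90]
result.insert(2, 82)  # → [19, 67, 82, 71, 90]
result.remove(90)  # [19, 67, 82, 71]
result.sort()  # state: [19, 67, 71, 82]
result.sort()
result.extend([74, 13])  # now [19, 67, 71, 82, 74, 13]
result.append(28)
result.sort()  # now [13, 19, 28, 67, 71, 74, 82]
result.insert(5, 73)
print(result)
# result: [13, 19, 28, 67, 71, 73, 74, 82]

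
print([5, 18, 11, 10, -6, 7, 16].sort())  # None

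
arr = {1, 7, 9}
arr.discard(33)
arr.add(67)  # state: {1, 7, 9, 67}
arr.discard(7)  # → {1, 9, 67}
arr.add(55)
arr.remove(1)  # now {9, 55, 67}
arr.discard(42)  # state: {9, 55, 67}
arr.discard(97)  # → {9, 55, 67}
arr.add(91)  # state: {9, 55, 67, 91}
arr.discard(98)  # {9, 55, 67, 91}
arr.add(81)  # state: {9, 55, 67, 81, 91}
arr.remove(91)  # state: {9, 55, 67, 81}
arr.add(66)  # {9, 55, 66, 67, 81}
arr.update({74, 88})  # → {9, 55, 66, 67, 74, 81, 88}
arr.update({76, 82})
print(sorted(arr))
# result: [9, 55, 66, 67, 74, 76, 81, 82, 88]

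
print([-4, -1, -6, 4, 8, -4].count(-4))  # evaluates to 2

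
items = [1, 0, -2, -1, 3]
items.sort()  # [-2, -1, 0, 1, 3]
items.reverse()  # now [3, 1, 0, -1, -2]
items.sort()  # [-2, -1, 0, 1, 3]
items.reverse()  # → [3, 1, 0, -1, -2]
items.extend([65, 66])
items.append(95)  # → [3, 1, 0, -1, -2, 65, 66, 95]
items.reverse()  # [95, 66, 65, -2, -1, 0, 1, 3]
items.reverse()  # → [3, 1, 0, -1, -2, 65, 66, 95]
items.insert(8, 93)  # [3, 1, 0, -1, -2, 65, 66, 95, 93]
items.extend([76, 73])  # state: [3, 1, 0, -1, -2, 65, 66, 95, 93, 76, 73]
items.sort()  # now [-2, -1, 0, 1, 3, 65, 66, 73, 76, 93, 95]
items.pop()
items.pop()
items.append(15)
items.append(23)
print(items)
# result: [-2, -1, 0, 1, 3, 65, 66, 73, 76, 15, 23]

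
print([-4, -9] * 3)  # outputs [-4, -9, -4, -9, -4, -9]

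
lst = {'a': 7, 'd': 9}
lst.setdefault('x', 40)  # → 40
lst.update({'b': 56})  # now {'a': 7, 'd': 9, 'x': 40, 'b': 56}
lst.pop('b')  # 56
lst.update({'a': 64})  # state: {'a': 64, 'd': 9, 'x': 40}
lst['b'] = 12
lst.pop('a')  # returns 64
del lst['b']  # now {'d': 9, 'x': 40}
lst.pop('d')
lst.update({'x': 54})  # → {'x': 54}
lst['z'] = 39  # {'x': 54, 'z': 39}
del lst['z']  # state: {'x': 54}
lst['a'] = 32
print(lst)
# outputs {'x': 54, 'a': 32}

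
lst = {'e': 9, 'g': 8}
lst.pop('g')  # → 8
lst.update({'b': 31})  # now {'e': 9, 'b': 31}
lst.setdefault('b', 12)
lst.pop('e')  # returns 9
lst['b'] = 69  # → {'b': 69}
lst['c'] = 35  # {'b': 69, 'c': 35}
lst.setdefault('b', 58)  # 69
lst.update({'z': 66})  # {'b': 69, 'c': 35, 'z': 66}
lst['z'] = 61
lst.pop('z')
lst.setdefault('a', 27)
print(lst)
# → {'b': 69, 'c': 35, 'a': 27}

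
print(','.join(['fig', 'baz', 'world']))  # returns fig,baz,world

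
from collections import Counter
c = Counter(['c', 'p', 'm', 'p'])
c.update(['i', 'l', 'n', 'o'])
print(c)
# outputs Counter({'p': 2, 'c': 1, 'm': 1, 'i': 1, 'l': 1, 'n': 1, 'o': 1})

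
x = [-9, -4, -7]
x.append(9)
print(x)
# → [-9, -4, -7, 9]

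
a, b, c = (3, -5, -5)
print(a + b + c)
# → -7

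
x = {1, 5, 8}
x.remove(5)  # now {1, 8}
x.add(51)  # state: {1, 8, 51}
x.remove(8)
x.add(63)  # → {1, 51, 63}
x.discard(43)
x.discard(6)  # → {1, 51, 63}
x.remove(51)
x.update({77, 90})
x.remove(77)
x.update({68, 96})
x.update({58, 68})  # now {1, 58, 63, 68, 90, 96}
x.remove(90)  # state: {1, 58, 63, 68, 96}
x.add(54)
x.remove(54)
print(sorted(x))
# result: [1, 58, 63, 68, 96]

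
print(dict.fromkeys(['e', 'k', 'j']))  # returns {'e': None, 'k': None, 'j': None}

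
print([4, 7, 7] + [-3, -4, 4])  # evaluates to [4, 7, 7, -3, -4, 4]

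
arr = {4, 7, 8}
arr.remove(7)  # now {4, 8}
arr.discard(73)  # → {4, 8}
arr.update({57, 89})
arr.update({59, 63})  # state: {4, 8, 57, 59, 63, 89}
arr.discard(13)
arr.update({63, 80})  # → {4, 8, 57, 59, 63, 80, 89}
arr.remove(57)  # {4, 8, 59, 63, 80, 89}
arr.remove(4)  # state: {8, 59, 63, 80, 89}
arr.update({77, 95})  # {8, 59, 63, 77, 80, 89, 95}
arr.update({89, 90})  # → {8, 59, 63, 77, 80, 89, 90, 95}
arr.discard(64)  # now {8, 59, 63, 77, 80, 89, 90, 95}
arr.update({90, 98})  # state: {8, 59, 63, 77, 80, 89, 90, 95, 98}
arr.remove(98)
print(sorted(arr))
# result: [8, 59, 63, 77, 80, 89, 90, 95]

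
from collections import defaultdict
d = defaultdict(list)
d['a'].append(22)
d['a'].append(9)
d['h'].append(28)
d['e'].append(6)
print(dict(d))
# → {'a': [22, 9], 'h': [28], 'e': [6]}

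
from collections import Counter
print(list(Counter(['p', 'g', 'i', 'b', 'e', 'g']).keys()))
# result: ['p', 'g', 'i', 'b', 'e']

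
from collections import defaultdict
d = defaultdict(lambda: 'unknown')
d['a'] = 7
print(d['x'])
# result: unknown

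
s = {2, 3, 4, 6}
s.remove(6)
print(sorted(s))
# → [2, 3, 4]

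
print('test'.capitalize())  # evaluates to Test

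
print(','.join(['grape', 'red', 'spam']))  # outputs grape,red,spam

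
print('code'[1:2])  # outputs o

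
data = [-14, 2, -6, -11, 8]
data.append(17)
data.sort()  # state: [-14, -11, -6, 2, 8, 17]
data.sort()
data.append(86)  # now [-14, -11, -6, 2, 8, 17, 86]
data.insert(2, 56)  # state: [-14, -11, 56, -6, 2, 8, 17, 86]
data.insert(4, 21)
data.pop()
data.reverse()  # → [17, 8, 2, 21, -6, 56, -11, -14]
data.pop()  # -14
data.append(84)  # [17, 8, 2, 21, -6, 56, -11, 84]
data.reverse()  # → [84, -11, 56, -6, 21, 2, 8, 17]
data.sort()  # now [-11, -6, 2, 8, 17, 21, 56, 84]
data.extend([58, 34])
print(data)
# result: [-11, -6, 2, 8, 17, 21, 56, 84, 58, 34]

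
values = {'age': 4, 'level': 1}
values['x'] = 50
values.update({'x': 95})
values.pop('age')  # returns 4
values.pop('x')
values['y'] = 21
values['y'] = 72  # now {'level': 1, 'y': 72}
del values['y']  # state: {'level': 1}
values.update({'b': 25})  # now {'level': 1, 'b': 25}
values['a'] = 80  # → {'level': 1, 'b': 25, 'a': 80}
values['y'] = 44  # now {'level': 1, 'b': 25, 'a': 80, 'y': 44}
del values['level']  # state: {'b': 25, 'a': 80, 'y': 44}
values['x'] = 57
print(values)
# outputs {'b': 25, 'a': 80, 'y': 44, 'x': 57}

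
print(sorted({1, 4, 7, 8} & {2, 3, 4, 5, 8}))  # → [4, 8]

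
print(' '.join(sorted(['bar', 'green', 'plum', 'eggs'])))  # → bar eggs green plum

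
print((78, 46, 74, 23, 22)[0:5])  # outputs (78, 46, 74, 23, 22)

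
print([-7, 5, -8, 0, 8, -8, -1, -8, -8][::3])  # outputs [-7, 0, -1]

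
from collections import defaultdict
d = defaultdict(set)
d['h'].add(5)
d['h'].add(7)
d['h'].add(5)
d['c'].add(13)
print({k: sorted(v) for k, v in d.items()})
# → {'h': [5, 7], 'c': [13]}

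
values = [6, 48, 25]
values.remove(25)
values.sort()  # [6, 48]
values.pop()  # 48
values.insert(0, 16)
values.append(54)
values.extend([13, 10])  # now [16, 6, 54, 13, 10]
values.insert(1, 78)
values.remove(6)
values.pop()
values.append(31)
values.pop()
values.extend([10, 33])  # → [16, 78, 54, 13, 10, 33]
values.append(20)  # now [16, 78, 54, 13, 10, 33, 20]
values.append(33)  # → [16, 78, 54, 13, 10, 33, 20, 33]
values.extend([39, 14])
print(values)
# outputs [16, 78, 54, 13, 10, 33, 20, 33, 39, 14]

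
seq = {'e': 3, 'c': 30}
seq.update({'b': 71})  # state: {'e': 3, 'c': 30, 'b': 71}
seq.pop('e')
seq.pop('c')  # 30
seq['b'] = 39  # {'b': 39}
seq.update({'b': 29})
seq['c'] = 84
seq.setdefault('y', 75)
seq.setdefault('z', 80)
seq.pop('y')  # 75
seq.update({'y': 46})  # {'b': 29, 'c': 84, 'z': 80, 'y': 46}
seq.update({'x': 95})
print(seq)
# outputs {'b': 29, 'c': 84, 'z': 80, 'y': 46, 'x': 95}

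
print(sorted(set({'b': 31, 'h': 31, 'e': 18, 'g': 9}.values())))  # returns [9, 18, 31]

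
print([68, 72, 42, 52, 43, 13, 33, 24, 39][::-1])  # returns [39, 24, 33, 13, 43, 52, 42, 72, 68]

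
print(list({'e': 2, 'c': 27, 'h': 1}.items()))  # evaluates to [('e', 2), ('c', 27), ('h', 1)]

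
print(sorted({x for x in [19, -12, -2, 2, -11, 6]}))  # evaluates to [-12, -11, -2, 2, 6, 19]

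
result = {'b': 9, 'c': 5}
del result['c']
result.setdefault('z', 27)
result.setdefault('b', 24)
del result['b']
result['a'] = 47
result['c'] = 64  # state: {'z': 27, 'a': 47, 'c': 64}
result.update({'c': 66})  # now {'z': 27, 'a': 47, 'c': 66}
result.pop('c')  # 66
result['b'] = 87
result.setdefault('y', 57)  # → 57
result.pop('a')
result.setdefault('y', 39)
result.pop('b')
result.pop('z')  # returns 27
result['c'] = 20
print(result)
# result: {'y': 57, 'c': 20}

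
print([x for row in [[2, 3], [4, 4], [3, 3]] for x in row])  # [2, 3, 4, 4, 3, 3]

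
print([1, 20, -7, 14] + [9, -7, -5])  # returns [1, 20, -7, 14, 9, -7, -5]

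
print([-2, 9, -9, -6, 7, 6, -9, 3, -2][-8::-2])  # [9]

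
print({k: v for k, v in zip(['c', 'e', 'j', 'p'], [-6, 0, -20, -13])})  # {'c': -6, 'e': 0, 'j': -20, 'p': -13}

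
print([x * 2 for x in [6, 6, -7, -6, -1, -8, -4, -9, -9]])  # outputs [12, 12, -14, -12, -2, -16, -8, -18, -18]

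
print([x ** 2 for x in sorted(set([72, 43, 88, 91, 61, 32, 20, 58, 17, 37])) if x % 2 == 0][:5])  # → [400, 1024, 3364, 5184, 7744]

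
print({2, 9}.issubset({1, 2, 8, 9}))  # True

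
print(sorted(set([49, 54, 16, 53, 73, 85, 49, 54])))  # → [16, 49, 53, 54, 73, 85]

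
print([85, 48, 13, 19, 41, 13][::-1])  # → [13, 41, 19, 13, 48, 85]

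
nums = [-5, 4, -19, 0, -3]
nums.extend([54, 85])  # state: [-5, 4, -19, 0, -3, 54, 85]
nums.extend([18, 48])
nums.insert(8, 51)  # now [-5, 4, -19, 0, -3, 54, 85, 18, 51, 48]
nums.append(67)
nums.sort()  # [-19, -5, -3, 0, 4, 18, 48, 51, 54, 67, 85]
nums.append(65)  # [-19, -5, -3, 0, 4, 18, 48, 51, 54, 67, 85, 65]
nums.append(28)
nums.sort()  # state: [-19, -5, -3, 0, 4, 18, 28, 48, 51, 54, 65, 67, 85]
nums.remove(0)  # [-19, -5, -3, 4, 18, 28, 48, 51, 54, 65, 67, 85]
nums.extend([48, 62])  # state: [-19, -5, -3, 4, 18, 28, 48, 51, 54, 65, 67, 85, 48, 62]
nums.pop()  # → 62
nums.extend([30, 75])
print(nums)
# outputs [-19, -5, -3, 4, 18, 28, 48, 51, 54, 65, 67, 85, 48, 30, 75]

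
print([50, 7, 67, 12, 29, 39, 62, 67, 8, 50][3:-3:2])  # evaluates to [12, 39]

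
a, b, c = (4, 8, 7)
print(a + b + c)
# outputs 19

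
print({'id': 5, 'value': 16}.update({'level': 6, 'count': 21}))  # None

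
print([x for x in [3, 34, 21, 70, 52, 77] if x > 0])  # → [3, 34, 21, 70, 52, 77]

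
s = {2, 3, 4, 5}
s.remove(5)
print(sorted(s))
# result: [2, 3, 4]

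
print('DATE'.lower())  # date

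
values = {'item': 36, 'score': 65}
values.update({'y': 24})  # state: {'item': 36, 'score': 65, 'y': 24}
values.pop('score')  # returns 65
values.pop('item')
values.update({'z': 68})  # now {'y': 24, 'z': 68}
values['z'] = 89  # {'y': 24, 'z': 89}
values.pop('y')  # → 24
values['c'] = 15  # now {'z': 89, 'c': 15}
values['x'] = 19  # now {'z': 89, 'c': 15, 'x': 19}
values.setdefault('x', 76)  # 19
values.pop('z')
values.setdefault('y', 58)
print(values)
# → {'c': 15, 'x': 19, 'y': 58}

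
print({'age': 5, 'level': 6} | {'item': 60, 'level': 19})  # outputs {'age': 5, 'level': 19, 'item': 60}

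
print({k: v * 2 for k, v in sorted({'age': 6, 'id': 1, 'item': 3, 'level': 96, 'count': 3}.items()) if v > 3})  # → {'age': 12, 'level': 192}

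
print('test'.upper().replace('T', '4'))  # 4ES4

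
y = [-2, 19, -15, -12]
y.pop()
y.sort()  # [-15, -2, 19]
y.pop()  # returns 19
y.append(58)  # [-15, -2, 58]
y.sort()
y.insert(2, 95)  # [-15, -2, 95, 58]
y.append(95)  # [-15, -2, 95, 58, 95]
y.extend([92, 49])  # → [-15, -2, 95, 58, 95, 92, 49]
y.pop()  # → 49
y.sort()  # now [-15, -2, 58, 92, 95, 95]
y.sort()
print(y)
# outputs [-15, -2, 58, 92, 95, 95]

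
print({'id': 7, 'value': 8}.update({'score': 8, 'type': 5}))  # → None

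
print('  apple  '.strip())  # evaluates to apple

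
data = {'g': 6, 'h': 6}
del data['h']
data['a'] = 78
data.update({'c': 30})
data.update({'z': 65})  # {'g': 6, 'a': 78, 'c': 30, 'z': 65}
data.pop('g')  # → 6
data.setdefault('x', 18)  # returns 18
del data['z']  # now {'a': 78, 'c': 30, 'x': 18}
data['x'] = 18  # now {'a': 78, 'c': 30, 'x': 18}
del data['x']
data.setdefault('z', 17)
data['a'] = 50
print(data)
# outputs {'a': 50, 'c': 30, 'z': 17}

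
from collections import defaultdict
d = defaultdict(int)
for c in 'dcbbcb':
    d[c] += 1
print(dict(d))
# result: {'d': 1, 'c': 2, 'b': 3}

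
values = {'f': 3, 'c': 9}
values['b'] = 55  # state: {'f': 3, 'c': 9, 'b': 55}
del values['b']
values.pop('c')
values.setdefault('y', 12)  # 12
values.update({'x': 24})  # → {'f': 3, 'y': 12, 'x': 24}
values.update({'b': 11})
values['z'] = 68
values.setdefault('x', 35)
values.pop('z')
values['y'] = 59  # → {'f': 3, 'y': 59, 'x': 24, 'b': 11}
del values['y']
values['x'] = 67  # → {'f': 3, 'x': 67, 'b': 11}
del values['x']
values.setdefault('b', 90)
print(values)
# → {'f': 3, 'b': 11}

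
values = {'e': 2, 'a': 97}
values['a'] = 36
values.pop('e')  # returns 2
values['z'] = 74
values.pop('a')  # 36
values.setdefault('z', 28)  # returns 74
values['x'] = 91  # {'z': 74, 'x': 91}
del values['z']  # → {'x': 91}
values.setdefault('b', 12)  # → 12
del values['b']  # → {'x': 91}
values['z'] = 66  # {'x': 91, 'z': 66}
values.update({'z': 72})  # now {'x': 91, 'z': 72}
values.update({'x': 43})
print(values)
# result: {'x': 43, 'z': 72}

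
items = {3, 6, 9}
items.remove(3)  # {6, 9}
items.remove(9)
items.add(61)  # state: {6, 61}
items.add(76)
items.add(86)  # {6, 61, 76, 86}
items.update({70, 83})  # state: {6, 61, 70, 76, 83, 86}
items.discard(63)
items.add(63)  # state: {6, 61, 63, 70, 76, 83, 86}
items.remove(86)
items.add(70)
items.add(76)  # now {6, 61, 63, 70, 76, 83}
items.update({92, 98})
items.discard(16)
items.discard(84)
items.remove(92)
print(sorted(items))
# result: [6, 61, 63, 70, 76, 83, 98]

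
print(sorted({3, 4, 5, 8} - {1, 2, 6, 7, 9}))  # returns [3, 4, 5, 8]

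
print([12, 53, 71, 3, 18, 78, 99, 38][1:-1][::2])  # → [53, 3, 78]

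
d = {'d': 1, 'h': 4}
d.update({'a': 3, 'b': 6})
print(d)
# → {'d': 1, 'h': 4, 'a': 3, 'b': 6}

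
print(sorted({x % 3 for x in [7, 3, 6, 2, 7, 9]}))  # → [0, 1, 2]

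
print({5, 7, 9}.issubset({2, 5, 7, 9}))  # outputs True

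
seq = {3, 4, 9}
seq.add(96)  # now {3, 4, 9, 96}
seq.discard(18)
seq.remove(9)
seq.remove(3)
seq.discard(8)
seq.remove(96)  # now {4}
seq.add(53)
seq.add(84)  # {4, 53, 84}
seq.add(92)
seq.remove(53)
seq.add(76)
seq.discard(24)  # {4, 76, 84, 92}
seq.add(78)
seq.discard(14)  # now {4, 76, 78, 84, 92}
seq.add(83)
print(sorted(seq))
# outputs [4, 76, 78, 83, 84, 92]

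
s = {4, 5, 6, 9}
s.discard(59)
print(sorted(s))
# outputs [4, 5, 6, 9]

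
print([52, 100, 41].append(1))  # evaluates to None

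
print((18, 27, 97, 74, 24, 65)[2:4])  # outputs (97, 74)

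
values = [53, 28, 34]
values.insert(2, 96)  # [53, 28, 96, 34]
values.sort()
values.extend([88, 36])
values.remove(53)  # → [28, 34, 96, 88, 36]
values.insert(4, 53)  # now [28, 34, 96, 88, 53, 36]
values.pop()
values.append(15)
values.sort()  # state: [15, 28, 34, 53, 88, 96]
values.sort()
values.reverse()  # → [96, 88, 53, 34, 28, 15]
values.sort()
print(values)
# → [15, 28, 34, 53, 88, 96]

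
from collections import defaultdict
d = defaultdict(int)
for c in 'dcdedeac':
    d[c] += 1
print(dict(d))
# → {'d': 3, 'c': 2, 'e': 2, 'a': 1}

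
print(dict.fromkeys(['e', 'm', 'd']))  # {'e': None, 'm': None, 'd': None}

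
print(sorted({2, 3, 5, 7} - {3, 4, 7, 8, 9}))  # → [2, 5]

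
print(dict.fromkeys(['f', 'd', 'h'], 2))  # {'f': 2, 'd': 2, 'h': 2}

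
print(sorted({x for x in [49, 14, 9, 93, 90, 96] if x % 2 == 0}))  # [14, 90, 96]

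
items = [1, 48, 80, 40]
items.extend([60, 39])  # [1, 48, 80, 40, 60, 39]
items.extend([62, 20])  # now [1, 48, 80, 40, 60, 39, 62, 20]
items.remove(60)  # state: [1, 48, 80, 40, 39, 62, 20]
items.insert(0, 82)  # [82, 1, 48, 80, 40, 39, 62, 20]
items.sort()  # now [1, 20, 39, 40, 48, 62, 80, 82]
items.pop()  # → 82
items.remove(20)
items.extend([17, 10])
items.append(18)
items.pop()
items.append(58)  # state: [1, 39, 40, 48, 62, 80, 17, 10, 58]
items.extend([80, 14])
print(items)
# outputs [1, 39, 40, 48, 62, 80, 17, 10, 58, 80, 14]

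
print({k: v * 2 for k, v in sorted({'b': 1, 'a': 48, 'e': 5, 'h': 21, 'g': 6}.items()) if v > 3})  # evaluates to {'a': 96, 'e': 10, 'g': 12, 'h': 42}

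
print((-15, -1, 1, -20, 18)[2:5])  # (1, -20, 18)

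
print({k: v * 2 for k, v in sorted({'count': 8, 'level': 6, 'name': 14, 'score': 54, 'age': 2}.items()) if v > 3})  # {'count': 16, 'level': 12, 'name': 28, 'score': 108}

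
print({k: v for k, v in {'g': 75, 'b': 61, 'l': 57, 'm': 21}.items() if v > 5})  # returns {'g': 75, 'b': 61, 'l': 57, 'm': 21}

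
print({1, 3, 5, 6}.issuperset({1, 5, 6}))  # True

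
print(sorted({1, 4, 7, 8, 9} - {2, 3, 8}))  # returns [1, 4, 7, 9]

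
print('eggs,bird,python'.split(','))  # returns ['eggs', 'bird', 'python']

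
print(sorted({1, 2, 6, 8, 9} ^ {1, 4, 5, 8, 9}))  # [2, 4, 5, 6]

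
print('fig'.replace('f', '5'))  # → 5ig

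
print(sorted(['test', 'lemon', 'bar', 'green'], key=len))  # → ['bar', 'test', 'lemon', 'green']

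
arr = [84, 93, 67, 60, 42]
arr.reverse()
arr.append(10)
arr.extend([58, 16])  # [42, 60, 67, 93, 84, 10, 58, 16]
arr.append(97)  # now [42, 60, 67, 93, 84, 10, 58, 16, 97]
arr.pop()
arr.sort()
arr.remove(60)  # [10, 16, 42, 58, 67, 84, 93]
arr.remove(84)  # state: [10, 16, 42, 58, 67, 93]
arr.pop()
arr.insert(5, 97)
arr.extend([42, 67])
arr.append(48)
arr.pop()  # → 48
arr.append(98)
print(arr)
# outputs [10, 16, 42, 58, 67, 97, 42, 67, 98]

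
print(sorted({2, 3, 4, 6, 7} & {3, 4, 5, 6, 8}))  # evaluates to [3, 4, 6]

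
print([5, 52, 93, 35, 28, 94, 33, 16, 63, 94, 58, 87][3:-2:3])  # [35, 33, 94]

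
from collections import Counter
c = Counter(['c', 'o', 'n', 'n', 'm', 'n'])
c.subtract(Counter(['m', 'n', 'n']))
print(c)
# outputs Counter({'c': 1, 'o': 1, 'n': 1, 'm': 0})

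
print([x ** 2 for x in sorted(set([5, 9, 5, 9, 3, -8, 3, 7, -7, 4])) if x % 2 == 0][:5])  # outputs [64, 16]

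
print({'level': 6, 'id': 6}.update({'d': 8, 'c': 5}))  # None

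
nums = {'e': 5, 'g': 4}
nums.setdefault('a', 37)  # 37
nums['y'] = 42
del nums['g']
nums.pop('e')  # 5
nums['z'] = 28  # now {'a': 37, 'y': 42, 'z': 28}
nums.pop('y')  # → 42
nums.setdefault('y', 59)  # 59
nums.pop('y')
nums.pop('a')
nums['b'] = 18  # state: {'z': 28, 'b': 18}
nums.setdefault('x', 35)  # 35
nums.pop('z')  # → 28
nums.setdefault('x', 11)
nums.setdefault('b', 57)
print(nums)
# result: {'b': 18, 'x': 35}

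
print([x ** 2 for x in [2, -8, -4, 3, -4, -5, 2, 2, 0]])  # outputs [4, 64, 16, 9, 16, 25, 4, 4, 0]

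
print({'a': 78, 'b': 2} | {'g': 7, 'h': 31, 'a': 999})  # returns {'a': 999, 'b': 2, 'g': 7, 'h': 31}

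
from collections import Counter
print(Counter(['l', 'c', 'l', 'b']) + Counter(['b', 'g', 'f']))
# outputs Counter({'l': 2, 'b': 2, 'c': 1, 'g': 1, 'f': 1})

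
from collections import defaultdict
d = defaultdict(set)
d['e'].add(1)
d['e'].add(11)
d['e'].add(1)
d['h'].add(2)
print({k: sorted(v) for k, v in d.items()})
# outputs {'e': [1, 11], 'h': [2]}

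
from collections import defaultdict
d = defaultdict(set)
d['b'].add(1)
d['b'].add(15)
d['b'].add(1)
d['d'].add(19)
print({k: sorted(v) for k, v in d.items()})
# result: {'b': [1, 15], 'd': [19]}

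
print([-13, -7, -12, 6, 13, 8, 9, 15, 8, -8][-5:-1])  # [8, 9, 15, 8]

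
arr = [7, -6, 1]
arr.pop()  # 1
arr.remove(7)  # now [-6]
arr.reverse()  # [-6]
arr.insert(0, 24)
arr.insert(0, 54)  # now [54, 24, -6]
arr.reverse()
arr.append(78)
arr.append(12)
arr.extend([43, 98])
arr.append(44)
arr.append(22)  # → [-6, 24, 54, 78, 12, 43, 98, 44, 22]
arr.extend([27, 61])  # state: [-6, 24, 54, 78, 12, 43, 98, 44, 22, 27, 61]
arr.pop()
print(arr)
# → [-6, 24, 54, 78, 12, 43, 98, 44, 22, 27]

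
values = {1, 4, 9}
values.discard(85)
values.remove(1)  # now {4, 9}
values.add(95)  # {4, 9, 95}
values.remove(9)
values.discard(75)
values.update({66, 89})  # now {4, 66, 89, 95}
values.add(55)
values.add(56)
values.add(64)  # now {4, 55, 56, 64, 66, 89, 95}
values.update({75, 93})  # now {4, 55, 56, 64, 66, 75, 89, 93, 95}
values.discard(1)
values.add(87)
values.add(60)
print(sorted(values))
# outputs [4, 55, 56, 60, 64, 66, 75, 87, 89, 93, 95]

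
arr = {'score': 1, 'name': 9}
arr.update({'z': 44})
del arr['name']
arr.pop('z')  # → 44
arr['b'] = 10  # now {'score': 1, 'b': 10}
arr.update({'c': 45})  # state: {'score': 1, 'b': 10, 'c': 45}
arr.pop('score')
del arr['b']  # {'c': 45}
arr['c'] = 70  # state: {'c': 70}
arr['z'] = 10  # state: {'c': 70, 'z': 10}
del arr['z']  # {'c': 70}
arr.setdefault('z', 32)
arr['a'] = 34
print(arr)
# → {'c': 70, 'z': 32, 'a': 34}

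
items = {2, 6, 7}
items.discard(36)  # {2, 6, 7}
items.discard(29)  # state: {2, 6, 7}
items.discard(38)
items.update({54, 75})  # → {2, 6, 7, 54, 75}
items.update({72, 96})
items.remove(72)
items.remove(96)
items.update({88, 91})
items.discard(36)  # {2, 6, 7, 54, 75, 88, 91}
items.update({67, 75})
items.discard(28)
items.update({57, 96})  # {2, 6, 7, 54, 57, 67, 75, 88, 91, 96}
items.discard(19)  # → {2, 6, 7, 54, 57, 67, 75, 88, 91, 96}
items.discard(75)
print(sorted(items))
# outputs [2, 6, 7, 54, 57, 67, 88, 91, 96]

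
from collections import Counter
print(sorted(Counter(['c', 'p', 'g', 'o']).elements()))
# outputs ['c', 'g', 'o', 'p']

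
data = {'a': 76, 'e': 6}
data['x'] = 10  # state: {'a': 76, 'e': 6, 'x': 10}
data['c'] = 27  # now {'a': 76, 'e': 6, 'x': 10, 'c': 27}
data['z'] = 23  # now {'a': 76, 'e': 6, 'x': 10, 'c': 27, 'z': 23}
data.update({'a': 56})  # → {'a': 56, 'e': 6, 'x': 10, 'c': 27, 'z': 23}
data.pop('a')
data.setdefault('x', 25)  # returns 10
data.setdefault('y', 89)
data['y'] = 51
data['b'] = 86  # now {'e': 6, 'x': 10, 'c': 27, 'z': 23, 'y': 51, 'b': 86}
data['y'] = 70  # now {'e': 6, 'x': 10, 'c': 27, 'z': 23, 'y': 70, 'b': 86}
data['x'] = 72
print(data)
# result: {'e': 6, 'x': 72, 'c': 27, 'z': 23, 'y': 70, 'b': 86}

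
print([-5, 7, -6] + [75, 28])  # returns [-5, 7, -6, 75, 28]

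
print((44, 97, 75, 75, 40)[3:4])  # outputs (75,)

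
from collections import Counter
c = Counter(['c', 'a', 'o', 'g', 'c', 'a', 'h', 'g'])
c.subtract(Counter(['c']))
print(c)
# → Counter({'a': 2, 'g': 2, 'c': 1, 'o': 1, 'h': 1})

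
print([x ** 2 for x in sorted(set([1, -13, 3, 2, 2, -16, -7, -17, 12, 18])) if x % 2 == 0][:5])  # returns [256, 4, 144, 324]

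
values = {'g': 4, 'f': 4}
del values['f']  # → {'g': 4}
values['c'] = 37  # {'g': 4, 'c': 37}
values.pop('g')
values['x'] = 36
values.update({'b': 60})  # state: {'c': 37, 'x': 36, 'b': 60}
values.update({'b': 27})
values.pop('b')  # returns 27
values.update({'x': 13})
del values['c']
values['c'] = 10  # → {'x': 13, 'c': 10}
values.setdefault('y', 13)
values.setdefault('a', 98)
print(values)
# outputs {'x': 13, 'c': 10, 'y': 13, 'a': 98}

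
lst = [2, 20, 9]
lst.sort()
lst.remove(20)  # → [2, 9]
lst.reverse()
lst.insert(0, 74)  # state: [74, 9, 2]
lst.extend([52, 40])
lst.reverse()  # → [40, 52, 2, 9, 74]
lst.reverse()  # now [74, 9, 2, 52, 40]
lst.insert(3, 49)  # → [74, 9, 2, 49, 52, 40]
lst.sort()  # [2, 9, 40, 49, 52, 74]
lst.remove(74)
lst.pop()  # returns 52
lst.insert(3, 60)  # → [2, 9, 40, 60, 49]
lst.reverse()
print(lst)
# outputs [49, 60, 40, 9, 2]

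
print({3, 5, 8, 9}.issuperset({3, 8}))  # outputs True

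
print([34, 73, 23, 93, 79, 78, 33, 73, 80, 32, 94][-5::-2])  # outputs [33, 79, 23, 34]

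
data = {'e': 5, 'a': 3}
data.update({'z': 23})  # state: {'e': 5, 'a': 3, 'z': 23}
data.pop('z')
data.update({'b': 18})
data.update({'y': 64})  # {'e': 5, 'a': 3, 'b': 18, 'y': 64}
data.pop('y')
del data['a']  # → {'e': 5, 'b': 18}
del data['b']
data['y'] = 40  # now {'e': 5, 'y': 40}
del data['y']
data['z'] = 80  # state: {'e': 5, 'z': 80}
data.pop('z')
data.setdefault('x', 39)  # 39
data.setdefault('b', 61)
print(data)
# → {'e': 5, 'x': 39, 'b': 61}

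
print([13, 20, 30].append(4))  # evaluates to None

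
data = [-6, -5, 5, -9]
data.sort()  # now [-9, -6, -5, 5]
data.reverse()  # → [5, -5, -6, -9]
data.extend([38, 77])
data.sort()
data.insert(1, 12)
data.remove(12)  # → [-9, -6, -5, 5, 38, 77]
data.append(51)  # [-9, -6, -5, 5, 38, 77, 51]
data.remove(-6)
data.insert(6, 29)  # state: [-9, -5, 5, 38, 77, 51, 29]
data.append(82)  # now [-9, -5, 5, 38, 77, 51, 29, 82]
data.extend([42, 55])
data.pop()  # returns 55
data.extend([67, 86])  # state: [-9, -5, 5, 38, 77, 51, 29, 82, 42, 67, 86]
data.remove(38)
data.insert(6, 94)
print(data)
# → [-9, -5, 5, 77, 51, 29, 94, 82, 42, 67, 86]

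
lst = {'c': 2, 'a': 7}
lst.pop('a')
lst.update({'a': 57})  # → {'c': 2, 'a': 57}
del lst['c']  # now {'a': 57}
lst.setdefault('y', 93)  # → 93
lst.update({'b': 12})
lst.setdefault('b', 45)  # 12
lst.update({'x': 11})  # {'a': 57, 'y': 93, 'b': 12, 'x': 11}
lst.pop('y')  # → 93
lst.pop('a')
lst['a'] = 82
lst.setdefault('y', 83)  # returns 83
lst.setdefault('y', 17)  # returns 83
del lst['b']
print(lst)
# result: {'x': 11, 'a': 82, 'y': 83}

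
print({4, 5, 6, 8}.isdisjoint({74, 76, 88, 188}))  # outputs True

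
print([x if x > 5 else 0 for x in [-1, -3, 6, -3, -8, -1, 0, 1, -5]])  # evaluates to [0, 0, 6, 0, 0, 0, 0, 0, 0]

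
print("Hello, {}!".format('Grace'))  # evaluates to Hello, Grace!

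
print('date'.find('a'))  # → 1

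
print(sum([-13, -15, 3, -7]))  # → -32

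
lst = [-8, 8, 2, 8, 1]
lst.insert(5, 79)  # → [-8, 8, 2, 8, 1, 79]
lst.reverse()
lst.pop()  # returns -8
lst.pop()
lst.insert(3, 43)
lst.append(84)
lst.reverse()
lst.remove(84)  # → [2, 43, 8, 1, 79]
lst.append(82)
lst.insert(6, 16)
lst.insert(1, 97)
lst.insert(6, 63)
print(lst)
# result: [2, 97, 43, 8, 1, 79, 63, 82, 16]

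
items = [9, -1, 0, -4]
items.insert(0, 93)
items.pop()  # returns -4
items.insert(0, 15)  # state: [15, 93, 9, -1, 0]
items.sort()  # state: [-1, 0, 9, 15, 93]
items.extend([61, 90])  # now [-1, 0, 9, 15, 93, 61, 90]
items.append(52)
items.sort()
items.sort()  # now [-1, 0, 9, 15, 52, 61, 90, 93]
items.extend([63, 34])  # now [-1, 0, 9, 15, 52, 61, 90, 93, 63, 34]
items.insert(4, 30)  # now [-1, 0, 9, 15, 30, 52, 61, 90, 93, 63, 34]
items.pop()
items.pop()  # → 63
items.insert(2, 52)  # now [-1, 0, 52, 9, 15, 30, 52, 61, 90, 93]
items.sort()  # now [-1, 0, 9, 15, 30, 52, 52, 61, 90, 93]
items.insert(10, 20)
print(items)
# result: [-1, 0, 9, 15, 30, 52, 52, 61, 90, 93, 20]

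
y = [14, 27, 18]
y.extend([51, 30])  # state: [14, 27, 18, 51, 30]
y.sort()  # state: [14, 18, 27, 30, 51]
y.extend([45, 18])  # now [14, 18, 27, 30, 51, 45, 18]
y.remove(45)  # [14, 18, 27, 30, 51, 18]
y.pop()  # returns 18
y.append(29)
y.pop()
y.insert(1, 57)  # [14, 57, 18, 27, 30, 51]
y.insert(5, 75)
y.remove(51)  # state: [14, 57, 18, 27, 30, 75]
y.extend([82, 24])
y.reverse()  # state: [24, 82, 75, 30, 27, 18, 57, 14]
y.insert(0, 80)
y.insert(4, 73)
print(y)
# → [80, 24, 82, 75, 73, 30, 27, 18, 57, 14]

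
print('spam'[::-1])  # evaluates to maps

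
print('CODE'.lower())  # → code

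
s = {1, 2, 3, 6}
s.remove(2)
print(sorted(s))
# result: [1, 3, 6]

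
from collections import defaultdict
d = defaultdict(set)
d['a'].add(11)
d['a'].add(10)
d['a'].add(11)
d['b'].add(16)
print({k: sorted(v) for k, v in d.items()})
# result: {'a': [10, 11], 'b': [16]}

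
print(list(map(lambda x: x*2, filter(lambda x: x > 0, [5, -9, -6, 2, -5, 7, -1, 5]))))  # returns [10, 4, 14, 10]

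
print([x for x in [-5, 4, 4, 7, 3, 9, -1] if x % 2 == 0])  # [4, 4]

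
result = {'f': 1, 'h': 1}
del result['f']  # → {'h': 1}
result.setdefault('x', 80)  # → 80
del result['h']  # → {'x': 80}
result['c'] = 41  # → {'x': 80, 'c': 41}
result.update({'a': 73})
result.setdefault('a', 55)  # 73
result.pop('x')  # 80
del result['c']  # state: {'a': 73}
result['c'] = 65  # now {'a': 73, 'c': 65}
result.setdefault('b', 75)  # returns 75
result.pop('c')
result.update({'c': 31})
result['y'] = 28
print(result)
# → {'a': 73, 'b': 75, 'c': 31, 'y': 28}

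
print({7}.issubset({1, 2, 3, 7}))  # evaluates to True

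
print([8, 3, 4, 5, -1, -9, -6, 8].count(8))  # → 2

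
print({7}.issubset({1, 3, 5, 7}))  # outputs True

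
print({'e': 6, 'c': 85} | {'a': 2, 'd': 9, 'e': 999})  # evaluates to {'e': 999, 'c': 85, 'a': 2, 'd': 9}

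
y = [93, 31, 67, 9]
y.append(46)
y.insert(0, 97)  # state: [97, 93, 31, 67, 9, 46]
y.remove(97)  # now [93, 31, 67, 9, 46]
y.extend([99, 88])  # [93, 31, 67, 9, 46, 99, 88]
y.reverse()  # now [88, 99, 46, 9, 67, 31, 93]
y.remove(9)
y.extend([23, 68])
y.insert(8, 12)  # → [88, 99, 46, 67, 31, 93, 23, 68, 12]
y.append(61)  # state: [88, 99, 46, 67, 31, 93, 23, 68, 12, 61]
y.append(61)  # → [88, 99, 46, 67, 31, 93, 23, 68, 12, 61, 61]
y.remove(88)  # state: [99, 46, 67, 31, 93, 23, 68, 12, 61, 61]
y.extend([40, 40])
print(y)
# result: [99, 46, 67, 31, 93, 23, 68, 12, 61, 61, 40, 40]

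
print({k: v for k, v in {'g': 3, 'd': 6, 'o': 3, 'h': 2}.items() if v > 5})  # {'d': 6}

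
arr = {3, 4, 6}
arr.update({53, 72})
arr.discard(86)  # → {3, 4, 6, 53, 72}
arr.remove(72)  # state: {3, 4, 6, 53}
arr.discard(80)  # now {3, 4, 6, 53}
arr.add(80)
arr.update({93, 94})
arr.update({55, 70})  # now {3, 4, 6, 53, 55, 70, 80, 93, 94}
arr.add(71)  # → {3, 4, 6, 53, 55, 70, 71, 80, 93, 94}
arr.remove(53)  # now {3, 4, 6, 55, 70, 71, 80, 93, 94}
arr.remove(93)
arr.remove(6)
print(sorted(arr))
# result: [3, 4, 55, 70, 71, 80, 94]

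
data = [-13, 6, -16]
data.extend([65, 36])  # [-13, 6, -16, 65, 36]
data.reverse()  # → [36, 65, -16, 6, -13]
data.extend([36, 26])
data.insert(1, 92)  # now [36, 92, 65, -16, 6, -13, 36, 26]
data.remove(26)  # [36, 92, 65, -16, 6, -13, 36]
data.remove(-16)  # [36, 92, 65, 6, -13, 36]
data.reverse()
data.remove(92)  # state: [36, -13, 6, 65, 36]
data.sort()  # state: [-13, 6, 36, 36, 65]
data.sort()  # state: [-13, 6, 36, 36, 65]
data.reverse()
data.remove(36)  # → [65, 36, 6, -13]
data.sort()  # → [-13, 6, 36, 65]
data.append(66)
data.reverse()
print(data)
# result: [66, 65, 36, 6, -13]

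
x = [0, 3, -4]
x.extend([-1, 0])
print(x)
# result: [0, 3, -4, -1, 0]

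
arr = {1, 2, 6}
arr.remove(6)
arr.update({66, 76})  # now {1, 2, 66, 76}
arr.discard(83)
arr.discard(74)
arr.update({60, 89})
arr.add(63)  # {1, 2, 60, 63, 66, 76, 89}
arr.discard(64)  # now {1, 2, 60, 63, 66, 76, 89}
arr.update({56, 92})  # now {1, 2, 56, 60, 63, 66, 76, 89, 92}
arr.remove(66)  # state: {1, 2, 56, 60, 63, 76, 89, 92}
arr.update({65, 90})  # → {1, 2, 56, 60, 63, 65, 76, 89, 90, 92}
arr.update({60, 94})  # {1, 2, 56, 60, 63, 65, 76, 89, 90, 92, 94}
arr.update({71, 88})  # {1, 2, 56, 60, 63, 65, 71, 76, 88, 89, 90, 92, 94}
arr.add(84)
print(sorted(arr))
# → [1, 2, 56, 60, 63, 65, 71, 76, 84, 88, 89, 90, 92, 94]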